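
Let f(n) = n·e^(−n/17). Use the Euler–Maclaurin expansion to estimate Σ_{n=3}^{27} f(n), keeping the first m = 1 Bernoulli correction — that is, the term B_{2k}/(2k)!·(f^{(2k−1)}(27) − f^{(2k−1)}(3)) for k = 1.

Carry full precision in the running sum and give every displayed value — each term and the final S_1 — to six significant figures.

∫_3^27 x·e^(−x/17) dx evaluates to 132.190.
½[f(3) + f(27)] = ½[2.51467 + 5.51572] = 4.01519.
Running total after boundary: 136.205.
Order-1 term: 1/12 · (-0.120168 − 0.690302) = -0.0675391.

S_1 ≈ 136.138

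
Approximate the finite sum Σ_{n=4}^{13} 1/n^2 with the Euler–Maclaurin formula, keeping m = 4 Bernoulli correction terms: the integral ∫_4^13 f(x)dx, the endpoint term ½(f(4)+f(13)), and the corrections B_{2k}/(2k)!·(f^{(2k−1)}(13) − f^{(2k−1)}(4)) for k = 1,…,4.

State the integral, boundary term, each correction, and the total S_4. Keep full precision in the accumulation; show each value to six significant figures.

S_4 ≈ 0.209783

Integral: ∫_4^13 1/x^2 dx = 0.173077.
Boundary: ½(f(4) + f(13)) = ½(0.0625000 + 0.00591716) = 0.0342086.
Running total after boundary: 0.207286.
Correction k=1: B_{2}/2! · (f^{(1)}(13) − f^{(1)}(4)) = 1/12 · (-0.000910332 − (-0.0312500)) = 0.00252831.
Running total after k=1: 0.209814.
Correction k=2: B_{4}/4! · (f^{(3)}(13) − f^{(3)}(4)) = −1/720 · (-6.46390e-05 − (-0.0234375)) = -3.24623e-05.
Running total after k=2: 0.209781.
Correction k=3: B_{6}/6! · (f^{(5)}(13) − f^{(5)}(4)) = 1/30240 · (-1.14744e-05 − (-0.0439453)) = 1.45284e-06.
Running total after k=3: 0.209783.
Correction k=4: B_{8}/8! · (f^{(7)}(13) − f^{(7)}(4)) = −1/1209600 · (-3.80216e-06 − (-0.153809)) = -1.27153e-07.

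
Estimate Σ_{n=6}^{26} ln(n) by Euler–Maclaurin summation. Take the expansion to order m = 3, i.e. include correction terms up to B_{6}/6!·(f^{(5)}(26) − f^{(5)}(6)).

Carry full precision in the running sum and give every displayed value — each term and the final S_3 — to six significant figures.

The integral term ∫_6^26 ln(x) dx = 53.9600.
Endpoint term: (f(6) + f(26))/2 = (1.79176 + 3.25810)/2 = 2.52493.
So far: 56.4849.
Correction k=1: B_{2}/2! · (f^{(1)}(26) − f^{(1)}(6)) = 1/12 · (0.0384615 − 0.166667) = -0.0106838.
Partial sum through k=1: 56.4742.
Correction k=2: B_{4}/4! · (f^{(3)}(26) − f^{(3)}(6)) = −1/720 · (0.000113792 − 0.00925926) = 1.27020e-05.
Partial sum through k=2: 56.4742.
Correction k=3: B_{6}/6! · (f^{(5)}(26) − f^{(5)}(6)) = 1/30240 · (2.01997e-06 − 0.00308642) = -1.01997e-07.

S_3 ≈ 56.4742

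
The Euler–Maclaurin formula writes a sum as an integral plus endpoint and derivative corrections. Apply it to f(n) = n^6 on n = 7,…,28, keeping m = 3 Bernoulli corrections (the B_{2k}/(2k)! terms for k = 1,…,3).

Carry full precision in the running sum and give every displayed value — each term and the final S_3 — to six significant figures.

S_3 ≈ 2.17704e+09

Integral: ∫_7^28 x^6 dx = 1.92744e+09.
Boundary: ½(f(7) + f(28)) = ½(117649 + 4.81890e+08) = 2.41004e+08.
So far: 2.16845e+09.
Correction k=1: B_{2}/2! · (f^{(1)}(28) − f^{(1)}(7)) = 1/12 · (1.03262e+08 − 100842) = 8.59678e+06.
Partial sum through k=1: 2.17704e+09.
Correction k=2: B_{4}/4! · (f^{(3)}(28) − f^{(3)}(7)) = −1/720 · (2.63424e+06 − 41160.0) = -3601.50.
Partial sum through k=2: 2.17704e+09.
Correction k=3: B_{6}/6! · (f^{(5)}(28) − f^{(5)}(7)) = 1/30240 · (20160.0 − 5040.00) = 0.500000.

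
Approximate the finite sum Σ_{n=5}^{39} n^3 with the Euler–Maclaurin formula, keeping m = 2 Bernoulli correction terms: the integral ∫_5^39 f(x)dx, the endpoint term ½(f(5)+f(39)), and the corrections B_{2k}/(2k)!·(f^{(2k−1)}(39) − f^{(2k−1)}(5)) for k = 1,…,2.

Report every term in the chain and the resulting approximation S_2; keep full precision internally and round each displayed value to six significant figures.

S_2 ≈ 608300

∫_5^39 x^3 dx evaluates to 578204.
Endpoint term: (f(5) + f(39))/2 = (125.000 + 59319.0)/2 = 29722.0.
So far: 607926.
Order-1 term: 1/12 · (4563.00 − 75.0000) = 374.000.
After k=1: 608300.
Order-2 term: −1/720 · (6.00000 − 6.00000) = 0.00000.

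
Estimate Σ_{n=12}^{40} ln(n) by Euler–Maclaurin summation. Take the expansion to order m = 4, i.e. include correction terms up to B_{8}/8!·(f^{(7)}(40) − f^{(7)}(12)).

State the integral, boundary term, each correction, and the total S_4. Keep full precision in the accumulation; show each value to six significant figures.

Integral: ∫_12^40 ln(x) dx = 89.7363.
Endpoint term: (f(12) + f(40))/2 = (2.48491 + 3.68888)/2 = 3.08689.
Running total after boundary: 92.8232.
k=1: B_{2}/(2)! × [f^{(1)}(40) − f^{(1)}(12)] = 1/12 × (0.0250000 − 0.0833333) = -0.00486111.
Running total after k=1: 92.8183.
k=2: B_{4}/(4)! × [f^{(3)}(40) − f^{(3)}(12)] = −1/720 × (3.12500e-05 − 0.00115741) = 1.56411e-06.
Running total after k=2: 92.8183.
k=3: B_{6}/(6)! × [f^{(5)}(40) − f^{(5)}(12)] = 1/30240 × (2.34375e-07 − 9.64506e-05) = -3.18175e-09.
Running total after k=3: 92.8183.
k=4: B_{8}/(8)! × [f^{(7)}(40) − f^{(7)}(12)] = −1/1209600 × (4.39453e-09 − 2.00939e-05) = 1.66084e-11.

S_4 ≈ 92.8183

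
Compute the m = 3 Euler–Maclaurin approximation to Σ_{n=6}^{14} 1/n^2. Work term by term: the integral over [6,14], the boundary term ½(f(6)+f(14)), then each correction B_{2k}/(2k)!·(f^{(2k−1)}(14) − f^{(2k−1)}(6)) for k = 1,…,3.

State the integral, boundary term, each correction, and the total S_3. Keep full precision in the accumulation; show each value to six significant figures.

S_3 ≈ 0.112385

Integral: ∫_6^14 1/x^2 dx = 0.0952381.
Endpoint term: (f(6) + f(14))/2 = (0.0277778 + 0.00510204)/2 = 0.0164399.
Integral + boundary = 0.111678.
Order-1 term: 1/12 · (-0.000728863 − (-0.00925926)) = 0.000710866.
Running total after k=1: 0.112389.
Order-2 term: −1/720 · (-4.46243e-05 − (-0.00308642)) = -4.22472e-06.
Running total after k=2: 0.112385.
Order-3 term: 1/30240 · (-6.83024e-06 − (-0.00257202)) = 8.48276e-08.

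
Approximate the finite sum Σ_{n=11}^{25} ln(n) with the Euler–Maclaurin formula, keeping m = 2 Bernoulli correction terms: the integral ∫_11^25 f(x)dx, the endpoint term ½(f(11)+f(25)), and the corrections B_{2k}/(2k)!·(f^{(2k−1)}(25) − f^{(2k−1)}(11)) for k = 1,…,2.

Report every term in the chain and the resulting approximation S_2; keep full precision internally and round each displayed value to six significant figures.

∫_11^25 ln(x) dx evaluates to 40.0950.
½[f(11) + f(25)] = ½[2.39790 + 3.21888] = 2.80839.
Integral + boundary = 42.9034.
Correction k=1: B_{2}/2! · (f^{(1)}(25) − f^{(1)}(11)) = 1/12 · (0.0400000 − 0.0909091) = -0.00424242.
Running total after k=1: 42.8992.
Correction k=2: B_{4}/4! · (f^{(3)}(25) − f^{(3)}(11)) = −1/720 · (0.000128000 − 0.00150263) = 1.90921e-06.

S_2 ≈ 42.8992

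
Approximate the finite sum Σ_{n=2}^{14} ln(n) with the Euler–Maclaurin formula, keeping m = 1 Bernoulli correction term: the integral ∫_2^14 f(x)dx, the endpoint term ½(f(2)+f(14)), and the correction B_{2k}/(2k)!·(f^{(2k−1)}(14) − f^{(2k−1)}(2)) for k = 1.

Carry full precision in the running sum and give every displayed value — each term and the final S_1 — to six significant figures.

S_1 ≈ 25.1909

Integral: ∫_2^14 ln(x) dx = 23.5605.
Boundary: ½(f(2) + f(14)) = ½(0.693147 + 2.63906) = 1.66610.
Running total after boundary: 25.2266.
k=1: B_{2}/(2)! × [f^{(1)}(14) − f^{(1)}(2)] = 1/12 × (0.0714286 − 0.500000) = -0.0357143.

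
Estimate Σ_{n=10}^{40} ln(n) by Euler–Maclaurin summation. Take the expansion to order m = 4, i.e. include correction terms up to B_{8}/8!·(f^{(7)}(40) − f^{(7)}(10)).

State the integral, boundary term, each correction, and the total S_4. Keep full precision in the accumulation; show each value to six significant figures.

S_4 ≈ 97.5188

∫_10^40 ln(x) dx evaluates to 94.5293.
Boundary: ½(f(10) + f(40)) = ½(2.30259 + 3.68888) = 2.99573.
Integral + boundary = 97.5251.
k=1: B_{2}/(2)! × [f^{(1)}(40) − f^{(1)}(10)] = 1/12 × (0.0250000 − 0.100000) = -0.00625000.
Running total after k=1: 97.5188.
k=2: B_{4}/(4)! × [f^{(3)}(40) − f^{(3)}(10)] = −1/720 × (3.12500e-05 − 0.00200000) = 2.73437e-06.
Running total after k=2: 97.5188.
k=3: B_{6}/(6)! × [f^{(5)}(40) − f^{(5)}(10)] = 1/30240 × (2.34375e-07 − 0.000240000) = -7.92876e-09.
Running total after k=3: 97.5188.
k=4: B_{8}/(8)! × [f^{(7)}(40) − f^{(7)}(10)] = −1/1209600 × (4.39453e-09 − 7.20000e-05) = 5.95202e-11.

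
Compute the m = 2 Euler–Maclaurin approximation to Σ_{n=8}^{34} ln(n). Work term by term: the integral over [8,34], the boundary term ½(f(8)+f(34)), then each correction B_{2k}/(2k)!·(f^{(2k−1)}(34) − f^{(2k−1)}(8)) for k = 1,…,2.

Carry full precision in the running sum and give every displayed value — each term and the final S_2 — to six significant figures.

S_2 ≈ 80.0557

The integral term ∫_8^34 ln(x) dx = 77.2607.
Boundary: ½(f(8) + f(34)) = ½(2.07944 + 3.52636) = 2.80290.
Integral + boundary = 80.0636.
k=1: B_{2}/(2)! × [f^{(1)}(34) − f^{(1)}(8)] = 1/12 × (0.0294118 − 0.125000) = -0.00796569.
After k=1: 80.0557.
k=2: B_{4}/(4)! × [f^{(3)}(34) − f^{(3)}(8)] = −1/720 × (5.08854e-05 − 0.00390625) = 5.35467e-06.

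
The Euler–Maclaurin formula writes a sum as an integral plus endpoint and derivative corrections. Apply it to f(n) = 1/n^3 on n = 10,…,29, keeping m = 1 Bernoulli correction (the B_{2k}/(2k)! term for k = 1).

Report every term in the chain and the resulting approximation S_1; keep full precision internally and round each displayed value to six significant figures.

The integral term ∫_10^29 1/x^3 dx = 0.00440547.
½[f(10) + f(29)] = ½[0.00100000 + 4.10021e-05] = 0.000520501.
Integral + boundary = 0.00492597.
Order-1 term: 1/12 · (-4.24160e-06 − (-0.000300000)) = 2.46465e-05.

S_1 ≈ 0.00495062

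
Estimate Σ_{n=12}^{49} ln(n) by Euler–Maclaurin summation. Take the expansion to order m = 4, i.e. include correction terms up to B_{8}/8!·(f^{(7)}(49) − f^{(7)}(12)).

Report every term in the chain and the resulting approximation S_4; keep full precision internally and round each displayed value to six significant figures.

∫_12^49 ln(x) dx evaluates to 123.880.
Endpoint term: (f(12) + f(49))/2 = (2.48491 + 3.89182)/2 = 3.18836.
Running total after boundary: 127.069.
Correction k=1: B_{2}/2! · (f^{(1)}(49) − f^{(1)}(12)) = 1/12 · (0.0204082 − 0.0833333) = -0.00524376.
After k=1: 127.063.
Correction k=2: B_{4}/4! · (f^{(3)}(49) − f^{(3)}(12)) = −1/720 · (1.69997e-05 − 0.00115741) = 1.58390e-06.
After k=2: 127.063.
Correction k=3: B_{6}/6! · (f^{(5)}(49) − f^{(5)}(12)) = 1/30240 · (8.49632e-08 − 9.64506e-05) = -3.18669e-09.
After k=3: 127.063.
Correction k=4: B_{8}/8! · (f^{(7)}(49) − f^{(7)}(12)) = −1/1209600 · (1.06160e-09 − 2.00939e-05) = 1.66111e-11.

S_4 ≈ 127.063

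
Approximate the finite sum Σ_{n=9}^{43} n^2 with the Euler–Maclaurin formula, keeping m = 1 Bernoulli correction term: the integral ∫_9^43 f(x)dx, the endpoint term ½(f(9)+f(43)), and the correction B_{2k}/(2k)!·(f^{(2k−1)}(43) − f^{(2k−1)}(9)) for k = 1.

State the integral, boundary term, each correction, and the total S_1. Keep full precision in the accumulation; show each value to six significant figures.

Integral: ∫_9^43 x^2 dx = 26259.3.
Boundary: ½(f(9) + f(43)) = ½(81.0000 + 1849.00) = 965.000.
Running total after boundary: 27224.3.
Correction k=1: B_{2}/2! · (f^{(1)}(43) − f^{(1)}(9)) = 1/12 · (86.0000 − 18.0000) = 5.66667.

S_1 ≈ 27230.0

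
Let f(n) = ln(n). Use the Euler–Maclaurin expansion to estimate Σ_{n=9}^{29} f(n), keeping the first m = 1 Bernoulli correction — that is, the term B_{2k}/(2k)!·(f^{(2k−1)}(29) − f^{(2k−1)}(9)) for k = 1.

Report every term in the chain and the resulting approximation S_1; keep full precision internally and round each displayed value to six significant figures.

Integral: ∫_9^29 ln(x) dx = 57.8766.
Boundary: ½(f(9) + f(29)) = ½(2.19722 + 3.36730) = 2.78226.
So far: 60.6588.
Order-1 term: 1/12 · (0.0344828 − 0.111111) = -0.00638570.

S_1 ≈ 60.6524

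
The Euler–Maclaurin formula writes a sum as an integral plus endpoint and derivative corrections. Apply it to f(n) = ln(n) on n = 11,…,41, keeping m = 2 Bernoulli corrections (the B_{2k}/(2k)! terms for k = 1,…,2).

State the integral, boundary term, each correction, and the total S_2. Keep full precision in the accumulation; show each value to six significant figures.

S_2 ≈ 98.9298

The integral term ∫_11^41 ln(x) dx = 95.8796.
Endpoint term: (f(11) + f(41))/2 = (2.39790 + 3.71357)/2 = 3.05573.
Running total after boundary: 98.9353.
Order-1 term: 1/12 · (0.0243902 − 0.0909091) = -0.00554324.
Partial sum through k=1: 98.9298.
Order-2 term: −1/720 · (2.90187e-05 − 0.00150263) = 2.04668e-06.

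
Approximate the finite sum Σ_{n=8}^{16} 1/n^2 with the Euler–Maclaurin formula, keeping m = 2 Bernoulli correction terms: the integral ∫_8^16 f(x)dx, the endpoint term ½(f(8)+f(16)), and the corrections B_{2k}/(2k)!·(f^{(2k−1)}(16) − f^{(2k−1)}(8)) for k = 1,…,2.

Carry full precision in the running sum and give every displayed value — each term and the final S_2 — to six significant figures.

The integral term ∫_8^16 1/x^2 dx = 0.0625000.
½[f(8) + f(16)] = ½[0.0156250 + 0.00390625] = 0.00976562.
Integral + boundary = 0.0722656.
Correction k=1: B_{2}/2! · (f^{(1)}(16) − f^{(1)}(8)) = 1/12 · (-0.000488281 − (-0.00390625)) = 0.000284831.
Running total after k=1: 0.0725505.
Correction k=2: B_{4}/4! · (f^{(3)}(16) − f^{(3)}(8)) = −1/720 · (-2.28882e-05 − (-0.000732422)) = -9.85463e-07.

S_2 ≈ 0.0725495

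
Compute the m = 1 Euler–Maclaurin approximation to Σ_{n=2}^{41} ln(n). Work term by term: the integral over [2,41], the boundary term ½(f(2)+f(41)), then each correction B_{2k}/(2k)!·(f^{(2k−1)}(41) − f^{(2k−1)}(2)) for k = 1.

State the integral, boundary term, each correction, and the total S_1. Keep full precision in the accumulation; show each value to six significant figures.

Integral: ∫_2^41 ln(x) dx = 111.870.
Boundary: ½(f(2) + f(41)) = ½(0.693147 + 3.71357) = 2.20336.
Integral + boundary = 114.074.
k=1: B_{2}/(2)! × [f^{(1)}(41) − f^{(1)}(2)] = 1/12 × (0.0243902 − 0.500000) = -0.0396341.

S_1 ≈ 114.034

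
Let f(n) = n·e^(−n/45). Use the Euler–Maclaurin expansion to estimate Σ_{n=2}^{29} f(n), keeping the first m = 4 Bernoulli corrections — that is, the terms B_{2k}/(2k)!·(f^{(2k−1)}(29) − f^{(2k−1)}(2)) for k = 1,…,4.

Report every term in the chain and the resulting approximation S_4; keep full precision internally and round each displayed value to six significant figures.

S_4 ≈ 283.469

The integral term ∫_2^29 x·e^(−x/45) dx = 274.961.
Boundary: ½(f(2) + f(29)) = ½(1.91306 + 15.2237) = 8.56836.
Running total after boundary: 283.529.
Order-1 term: 1/12 · (0.186650 − 0.914016) = -0.0606138.
After k=1: 283.469.
Order-2 term: −1/720 · (0.000610646 − 0.00139609) = 1.09089e-06.
After k=2: 283.469.
Order-3 term: 1/30240 · (5.57590e-07 − 1.15595e-06) = -1.97872e-11.
After k=3: 283.469.
Order-4 term: −1/1209600 · (4.01791e-10 − 8.01226e-10) = 3.30221e-16.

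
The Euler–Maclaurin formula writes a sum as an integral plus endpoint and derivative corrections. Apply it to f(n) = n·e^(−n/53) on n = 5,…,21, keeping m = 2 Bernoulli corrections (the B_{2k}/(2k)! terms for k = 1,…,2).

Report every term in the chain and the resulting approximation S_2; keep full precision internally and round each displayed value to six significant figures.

The integral term ∫_5^21 x·e^(−x/53) dx = 158.324.
½[f(5) + f(21)] = ½[4.54987 + 14.1299] = 9.33990.
So far: 167.664.
Order-1 term: 1/12 · (0.406252 − 0.824127) = -0.0348230.
Partial sum through k=1: 167.629.
Order-2 term: −1/720 · (0.000623695 − 0.000941287) = 4.41099e-07.

S_2 ≈ 167.629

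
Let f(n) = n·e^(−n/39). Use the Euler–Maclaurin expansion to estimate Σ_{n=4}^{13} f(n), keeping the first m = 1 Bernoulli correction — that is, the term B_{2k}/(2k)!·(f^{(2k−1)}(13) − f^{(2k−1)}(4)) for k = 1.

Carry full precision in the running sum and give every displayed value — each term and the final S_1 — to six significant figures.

S_1 ≈ 66.8358

The integral term ∫_4^13 x·e^(−x/39) dx = 60.4010.
½[f(4) + f(13)] = ½[3.61008 + 9.31491] = 6.46249.
So far: 66.8635.
Order-1 term: 1/12 · (0.477688 − 0.809954) = -0.0276889.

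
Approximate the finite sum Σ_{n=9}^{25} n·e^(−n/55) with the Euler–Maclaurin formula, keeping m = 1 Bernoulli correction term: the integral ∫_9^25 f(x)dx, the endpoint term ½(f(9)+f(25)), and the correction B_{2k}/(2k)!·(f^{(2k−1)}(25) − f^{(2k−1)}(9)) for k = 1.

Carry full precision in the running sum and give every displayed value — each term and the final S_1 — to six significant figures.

S_1 ≈ 207.543

∫_9^25 x·e^(−x/55) dx evaluates to 195.818.
Boundary: ½(f(9) + f(25)) = ½(7.64146 + 15.8684) = 11.7549.
So far: 207.573.
Correction k=1: B_{2}/2! · (f^{(1)}(25) − f^{(1)}(9)) = 1/12 · (0.346220 − 0.710115) = -0.0303246.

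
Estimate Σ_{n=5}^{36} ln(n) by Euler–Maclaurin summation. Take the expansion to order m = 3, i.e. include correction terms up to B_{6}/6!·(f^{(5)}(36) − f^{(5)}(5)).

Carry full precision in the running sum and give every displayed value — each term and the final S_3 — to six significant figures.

S_3 ≈ 92.5416

Integral: ∫_5^36 ln(x) dx = 89.9595.
Boundary: ½(f(5) + f(36)) = ½(1.60944 + 3.58352) = 2.59648.
Running total after boundary: 92.5560.
Correction k=1: B_{2}/2! · (f^{(1)}(36) − f^{(1)}(5)) = 1/12 · (0.0277778 − 0.200000) = -0.0143519.
Partial sum through k=1: 92.5416.
Correction k=2: B_{4}/4! · (f^{(3)}(36) − f^{(3)}(5)) = −1/720 · (4.28669e-05 − 0.0160000) = 2.21627e-05.
Partial sum through k=2: 92.5416.
Correction k=3: B_{6}/6! · (f^{(5)}(36) − f^{(5)}(5)) = 1/30240 · (3.96916e-07 − 0.00768000) = -2.53955e-07.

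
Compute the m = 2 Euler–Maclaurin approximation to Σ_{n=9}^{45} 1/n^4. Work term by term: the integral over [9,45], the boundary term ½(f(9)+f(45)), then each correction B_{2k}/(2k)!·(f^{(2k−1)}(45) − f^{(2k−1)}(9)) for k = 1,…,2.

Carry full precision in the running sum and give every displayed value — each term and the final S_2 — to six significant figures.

S_2 ≈ 0.000535528

Integral: ∫_9^45 1/x^4 dx = 0.000453589.
Endpoint term: (f(9) + f(45))/2 = (0.000152416 + 2.43865e-07)/2 = 7.63298e-05.
Running total after boundary: 0.000529919.
k=1: B_{2}/(2)! × [f^{(1)}(45) − f^{(1)}(9)] = 1/12 × (-2.16769e-08 − (-6.77404e-05)) = 5.64322e-06.
After k=1: 0.000535562.
k=2: B_{4}/(4)! × [f^{(3)}(45) − f^{(3)}(9)] = −1/720 × (-3.21139e-10 − (-2.50890e-05)) = -3.48454e-08.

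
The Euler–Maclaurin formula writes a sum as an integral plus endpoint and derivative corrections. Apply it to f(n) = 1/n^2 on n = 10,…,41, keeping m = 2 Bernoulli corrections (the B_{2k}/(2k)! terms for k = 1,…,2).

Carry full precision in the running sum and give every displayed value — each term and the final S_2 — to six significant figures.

S_2 ≈ 0.0810711

The integral term ∫_10^41 1/x^2 dx = 0.0756098.
½[f(10) + f(41)] = ½[0.0100000 + 0.000594884] = 0.00529744.
Integral + boundary = 0.0809072.
Order-1 term: 1/12 · (-2.90187e-05 − (-0.00200000)) = 0.000164248.
After k=1: 0.0810714.
Order-2 term: −1/720 · (-2.07153e-07 − (-0.000240000)) = -3.33046e-07.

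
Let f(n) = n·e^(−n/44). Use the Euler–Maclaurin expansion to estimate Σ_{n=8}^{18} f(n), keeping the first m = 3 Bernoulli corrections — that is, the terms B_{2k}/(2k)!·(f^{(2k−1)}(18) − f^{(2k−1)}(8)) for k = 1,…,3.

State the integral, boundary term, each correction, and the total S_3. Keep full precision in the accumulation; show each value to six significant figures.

The integral term ∫_8^18 x·e^(−x/44) dx = 95.5422.
Boundary: ½(f(8) + f(18)) = ½(6.67002 + 11.9566) = 9.31330.
Integral + boundary = 104.855.
Order-1 term: 1/12 · (0.392514 − 0.682161) = -0.0241373.
Running total after k=1: 104.831.
Order-2 term: −1/720 · (0.000888957 − 0.00121367) = 4.50991e-07.
Running total after k=2: 104.831.
Order-3 term: 1/30240 · (8.13621e-07 − 1.07179e-06) = -8.53735e-12.

S_3 ≈ 104.831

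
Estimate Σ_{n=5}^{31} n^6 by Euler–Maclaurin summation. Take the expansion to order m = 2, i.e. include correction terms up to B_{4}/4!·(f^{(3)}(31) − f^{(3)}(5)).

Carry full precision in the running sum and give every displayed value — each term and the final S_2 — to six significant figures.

Integral: ∫_5^31 x^6 dx = 3.93036e+09.
½[f(5) + f(31)] = ½[15625.0 + 8.87504e+08] = 4.43760e+08.
Integral + boundary = 4.37412e+09.
k=1: B_{2}/(2)! × [f^{(1)}(31) − f^{(1)}(5)] = 1/12 × (1.71775e+08 − 18750.0) = 1.43130e+07.
After k=1: 4.38843e+09.
k=2: B_{4}/(4)! × [f^{(3)}(31) − f^{(3)}(5)] = −1/720 × (3.57492e+06 − 15000.0) = -4944.33.

S_2 ≈ 4.38843e+09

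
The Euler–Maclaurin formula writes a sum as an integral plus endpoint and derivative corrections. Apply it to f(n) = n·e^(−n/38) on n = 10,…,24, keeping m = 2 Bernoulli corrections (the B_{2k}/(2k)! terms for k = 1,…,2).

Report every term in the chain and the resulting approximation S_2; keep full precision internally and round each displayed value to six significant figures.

S_2 ≈ 159.350

The integral term ∫_10^24 x·e^(−x/38) dx = 149.157.
½[f(10) + f(24)] = ½[7.68621 + 12.7620] = 10.2241.
Integral + boundary = 159.381.
Order-1 term: 1/12 · (0.195908 − 0.566352) = -0.0308703.
Running total after k=1: 159.350.
Order-2 term: −1/720 · (0.000872169 − 0.00145678) = 8.11963e-07.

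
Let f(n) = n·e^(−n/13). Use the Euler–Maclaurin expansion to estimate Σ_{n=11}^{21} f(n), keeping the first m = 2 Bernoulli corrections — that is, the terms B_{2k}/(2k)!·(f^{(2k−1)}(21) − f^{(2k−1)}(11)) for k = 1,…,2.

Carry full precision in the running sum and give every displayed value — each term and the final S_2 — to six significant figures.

S_2 ≈ 50.4232

∫_11^21 x·e^(−x/13) dx evaluates to 45.9915.
½[f(11) + f(21)] = ½[4.71968 + 4.17510] = 4.44739.
So far: 50.4389.
Order-1 term: 1/12 · (-0.122347 − 0.0660095) = -0.0156964.
Partial sum through k=1: 50.4232.
Order-2 term: −1/720 · (0.00162888 − 0.00546825) = 5.33245e-06.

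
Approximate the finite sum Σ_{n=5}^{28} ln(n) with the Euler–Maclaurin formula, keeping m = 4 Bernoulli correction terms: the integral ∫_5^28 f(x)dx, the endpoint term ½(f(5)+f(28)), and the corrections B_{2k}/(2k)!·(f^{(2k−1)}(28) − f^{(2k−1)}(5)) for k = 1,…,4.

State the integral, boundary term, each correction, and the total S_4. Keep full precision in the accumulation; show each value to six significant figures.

S_4 ≈ 64.7117

∫_5^28 ln(x) dx evaluates to 62.2545.
Boundary: ½(f(5) + f(28)) = ½(1.60944 + 3.33220) = 2.47082.
Running total after boundary: 64.7254.
Correction k=1: B_{2}/2! · (f^{(1)}(28) − f^{(1)}(5)) = 1/12 · (0.0357143 − 0.200000) = -0.0136905.
Running total after k=1: 64.7117.
Correction k=2: B_{4}/4! · (f^{(3)}(28) − f^{(3)}(5)) = −1/720 · (9.11079e-05 − 0.0160000) = 2.20957e-05.
Running total after k=2: 64.7117.
Correction k=3: B_{6}/6! · (f^{(5)}(28) − f^{(5)}(5)) = 1/30240 · (1.39451e-06 − 0.00768000) = -2.53922e-07.
Running total after k=3: 64.7117.
Correction k=4: B_{8}/8! · (f^{(7)}(28) − f^{(7)}(5)) = −1/1209600 · (5.33613e-08 − 0.00921600) = 7.61900e-09.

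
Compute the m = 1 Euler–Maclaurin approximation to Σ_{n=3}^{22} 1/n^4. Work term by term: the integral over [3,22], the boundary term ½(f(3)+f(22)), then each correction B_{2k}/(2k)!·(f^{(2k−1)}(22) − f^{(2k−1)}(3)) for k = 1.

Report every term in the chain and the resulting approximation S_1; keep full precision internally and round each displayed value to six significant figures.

The integral term ∫_3^22 1/x^4 dx = 0.0123144.
Boundary: ½(f(3) + f(22)) = ½(0.0123457 + 4.26883e-06) = 0.00617497.
So far: 0.0184893.
Order-1 term: 1/12 · (-7.76152e-07 − (-0.0164609)) = 0.00137168.

S_1 ≈ 0.0198610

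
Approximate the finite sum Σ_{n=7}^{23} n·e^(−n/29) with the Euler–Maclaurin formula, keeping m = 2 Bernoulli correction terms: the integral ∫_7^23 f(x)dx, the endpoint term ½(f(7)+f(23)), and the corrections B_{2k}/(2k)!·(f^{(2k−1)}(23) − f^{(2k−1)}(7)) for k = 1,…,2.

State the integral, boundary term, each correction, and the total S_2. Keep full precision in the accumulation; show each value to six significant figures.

S_2 ≈ 145.741

The integral term ∫_7^23 x·e^(−x/29) dx = 137.830.
Boundary: ½(f(7) + f(23)) = ½(5.49881 + 10.4061) = 7.95245.
Running total after boundary: 145.783.
k=1: B_{2}/(2)! × [f^{(1)}(23) − f^{(1)}(7)] = 1/12 × (0.0936080 − 0.595930) = -0.0418601.
Partial sum through k=1: 145.741.
k=2: B_{4}/(4)! × [f^{(3)}(23) − f^{(3)}(7)] = −1/720 × (0.00118726 − 0.00257671) = 1.92980e-06.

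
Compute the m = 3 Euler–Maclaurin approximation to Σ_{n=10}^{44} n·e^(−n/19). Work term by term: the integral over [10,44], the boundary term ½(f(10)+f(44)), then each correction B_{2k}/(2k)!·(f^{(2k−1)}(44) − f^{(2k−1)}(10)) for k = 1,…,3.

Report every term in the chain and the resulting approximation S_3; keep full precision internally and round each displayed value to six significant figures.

The integral term ∫_10^44 x·e^(−x/19) dx = 207.389.
½[f(10) + f(44)] = ½[5.90778 + 4.34228] = 5.12503.
Running total after boundary: 212.514.
Order-1 term: 1/12 · (-0.129853 − 0.279842) = -0.0341412.
Running total after k=1: 212.479.
Order-2 term: −1/720 · (0.000187046 − 0.00404819) = 5.36270e-06.
Running total after k=2: 212.479.
Order-3 term: 1/30240 · (2.03267e-06 − 2.02803e-05) = -6.03428e-10.

S_3 ≈ 212.479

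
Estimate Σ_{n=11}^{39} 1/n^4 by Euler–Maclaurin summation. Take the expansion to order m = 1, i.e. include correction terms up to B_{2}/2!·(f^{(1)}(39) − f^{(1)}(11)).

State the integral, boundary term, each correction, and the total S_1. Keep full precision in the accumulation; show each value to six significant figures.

Integral: ∫_11^39 1/x^4 dx = 0.000244819.
Endpoint term: (f(11) + f(39))/2 = (6.83013e-05 + 4.32257e-07)/2 = 3.43668e-05.
Running total after boundary: 0.000279186.
Order-1 term: 1/12 · (-4.43340e-08 − (-2.48369e-05)) = 2.06604e-06.

S_1 ≈ 0.000281252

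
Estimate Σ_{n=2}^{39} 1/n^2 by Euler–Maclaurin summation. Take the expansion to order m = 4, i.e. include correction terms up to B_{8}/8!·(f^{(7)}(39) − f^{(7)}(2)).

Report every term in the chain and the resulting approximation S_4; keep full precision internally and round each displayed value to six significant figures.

S_4 ≈ 0.619597

The integral term ∫_2^39 1/x^2 dx = 0.474359.
Boundary: ½(f(2) + f(39)) = ½(0.250000 + 0.000657462) = 0.125329.
Integral + boundary = 0.599688.
Order-1 term: 1/12 · (-3.37160e-05 − (-0.250000)) = 0.0208305.
Partial sum through k=1: 0.620518.
Order-2 term: −1/720 · (-2.66004e-07 − (-0.750000)) = -0.00104167.
Partial sum through k=2: 0.619477.
Order-3 term: 1/30240 · (-5.24663e-09 − (-5.62500)) = 0.000186012.
Partial sum through k=3: 0.619663.
Order-4 term: −1/1209600 · (-1.93170e-10 − (-78.7500)) = -6.51042e-05.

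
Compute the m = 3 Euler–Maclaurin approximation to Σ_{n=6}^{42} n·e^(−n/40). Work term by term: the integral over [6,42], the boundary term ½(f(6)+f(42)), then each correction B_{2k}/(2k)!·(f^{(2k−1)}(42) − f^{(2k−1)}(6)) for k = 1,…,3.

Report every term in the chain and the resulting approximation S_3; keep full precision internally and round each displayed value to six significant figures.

S_3 ≈ 445.775

The integral term ∫_6^42 x·e^(−x/40) dx = 435.907.
½[f(6) + f(42)] = ½[5.16425 + 14.6974] = 9.93082.
Integral + boundary = 445.838.
k=1: B_{2}/(2)! × [f^{(1)}(42) − f^{(1)}(6)] = 1/12 × (-0.0174969 − 0.731602) = -0.0624249.
Running total after k=1: 445.775.
k=2: B_{4}/(4)! × [f^{(3)}(42) − f^{(3)}(6)] = −1/720 × (0.000426487 − 0.00153314) = 1.53701e-06.
Running total after k=2: 445.775.
k=3: B_{6}/(6)! × [f^{(5)}(42) − f^{(5)}(6)] = 1/30240 × (5.39943e-07 − 1.63064e-06) = -3.60680e-11.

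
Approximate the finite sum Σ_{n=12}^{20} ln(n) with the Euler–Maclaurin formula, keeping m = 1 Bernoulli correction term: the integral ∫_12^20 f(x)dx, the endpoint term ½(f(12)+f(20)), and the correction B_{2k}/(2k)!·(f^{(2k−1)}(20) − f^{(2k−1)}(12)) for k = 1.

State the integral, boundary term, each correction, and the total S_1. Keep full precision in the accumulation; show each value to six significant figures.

The integral term ∫_12^20 ln(x) dx = 22.0958.
Endpoint term: (f(12) + f(20))/2 = (2.48491 + 2.99573)/2 = 2.74032.
Running total after boundary: 24.8361.
Order-1 term: 1/12 · (0.0500000 − 0.0833333) = -0.00277778.

S_1 ≈ 24.8333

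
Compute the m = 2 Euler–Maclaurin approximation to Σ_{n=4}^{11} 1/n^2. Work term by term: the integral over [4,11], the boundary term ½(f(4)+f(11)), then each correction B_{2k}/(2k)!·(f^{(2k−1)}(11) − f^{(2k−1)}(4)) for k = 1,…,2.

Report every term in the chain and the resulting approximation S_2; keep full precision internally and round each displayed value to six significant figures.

∫_4^11 1/x^2 dx evaluates to 0.159091.
Endpoint term: (f(4) + f(11))/2 = (0.0625000 + 0.00826446)/2 = 0.0353822.
So far: 0.194473.
Order-1 term: 1/12 · (-0.00150263 − (-0.0312500)) = 0.00247895.
Running total after k=1: 0.196952.
Order-2 term: −1/720 · (-0.000149021 − (-0.0234375)) = -3.23451e-05.

S_2 ≈ 0.196920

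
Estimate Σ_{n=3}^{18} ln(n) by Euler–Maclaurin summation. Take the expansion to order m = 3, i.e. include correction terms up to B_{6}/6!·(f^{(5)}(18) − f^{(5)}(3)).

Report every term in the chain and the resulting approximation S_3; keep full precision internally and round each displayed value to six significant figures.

S_3 ≈ 35.7023

Integral: ∫_3^18 ln(x) dx = 33.7309.
Endpoint term: (f(3) + f(18))/2 = (1.09861 + 2.89037)/2 = 1.99449.
Running total after boundary: 35.7253.
Order-1 term: 1/12 · (0.0555556 − 0.333333) = -0.0231481.
Running total after k=1: 35.7022.
Order-2 term: −1/720 · (0.000342936 − 0.0740741) = 0.000102404.
Running total after k=2: 35.7023.
Order-3 term: 1/30240 · (1.27013e-05 − 0.0987654) = -3.26563e-06.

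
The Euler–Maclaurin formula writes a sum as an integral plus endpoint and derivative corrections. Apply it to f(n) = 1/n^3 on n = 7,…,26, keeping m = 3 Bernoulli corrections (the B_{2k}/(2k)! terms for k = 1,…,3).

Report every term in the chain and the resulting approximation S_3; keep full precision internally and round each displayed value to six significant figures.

S_3 ≈ 0.0110535

The integral term ∫_7^26 1/x^3 dx = 0.00946444.
½[f(7) + f(26)] = ½[0.00291545 + 5.68958e-05] = 0.00148617.
Integral + boundary = 0.0109506.
k=1: B_{2}/(2)! × [f^{(1)}(26) − f^{(1)}(7)] = 1/12 × (-6.56490e-06 − (-0.00124948)) = 0.000103576.
Partial sum through k=1: 0.0110542.
k=2: B_{4}/(4)! × [f^{(3)}(26) − f^{(3)}(7)] = −1/720 × (-1.94228e-07 − (-0.000509992)) = -7.08052e-07.
Partial sum through k=2: 0.0110535.
k=3: B_{6}/(6)! × [f^{(5)}(26) − f^{(5)}(7)] = 1/30240 × (-1.20674e-08 − (-0.000437136)) = 1.44551e-08.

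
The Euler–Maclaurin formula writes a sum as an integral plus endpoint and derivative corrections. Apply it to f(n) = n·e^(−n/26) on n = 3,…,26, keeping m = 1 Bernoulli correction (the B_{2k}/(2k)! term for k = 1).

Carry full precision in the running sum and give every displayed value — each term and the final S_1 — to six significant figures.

S_1 ≈ 180.512

The integral term ∫_3^26 x·e^(−x/26) dx = 174.459.
Endpoint term: (f(3) + f(26))/2 = (2.67307 + 9.56487)/2 = 6.11897.
Integral + boundary = 180.578.
Correction k=1: B_{2}/2! · (f^{(1)}(26) − f^{(1)}(3)) = 1/12 · (0.00000 − 0.788213) = -0.0656844.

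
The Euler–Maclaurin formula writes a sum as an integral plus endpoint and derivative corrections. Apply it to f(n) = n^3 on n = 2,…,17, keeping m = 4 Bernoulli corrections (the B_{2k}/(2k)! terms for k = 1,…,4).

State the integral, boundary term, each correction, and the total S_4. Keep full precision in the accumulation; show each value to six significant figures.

∫_2^17 x^3 dx evaluates to 20876.2.
½[f(2) + f(17)] = ½[8.00000 + 4913.00] = 2460.50.
Integral + boundary = 23336.8.
k=1: B_{2}/(2)! × [f^{(1)}(17) − f^{(1)}(2)] = 1/12 × (867.000 − 12.0000) = 71.2500.
Partial sum through k=1: 23408.0.
k=2: B_{4}/(4)! × [f^{(3)}(17) − f^{(3)}(2)] = −1/720 × (6.00000 − 6.00000) = 0.00000.
Partial sum through k=2: 23408.0.
k=3: B_{6}/(6)! × [f^{(5)}(17) − f^{(5)}(2)] = 1/30240 × (0.00000 − 0.00000) = 0.00000.
Partial sum through k=3: 23408.0.
k=4: B_{8}/(8)! × [f^{(7)}(17) − f^{(7)}(2)] = −1/1209600 × (0.00000 − 0.00000) = 0.00000.

S_4 ≈ 23408.0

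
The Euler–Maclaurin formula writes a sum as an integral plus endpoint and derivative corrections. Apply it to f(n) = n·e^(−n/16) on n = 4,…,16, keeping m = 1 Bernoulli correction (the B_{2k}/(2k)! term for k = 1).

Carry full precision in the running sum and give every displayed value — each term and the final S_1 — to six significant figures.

S_1 ≈ 65.3139

Integral: ∫_4^16 x·e^(−x/16) dx = 60.8620.
Boundary: ½(f(4) + f(16)) = ½(3.11520 + 5.88607) = 4.50064.
Running total after boundary: 65.3626.
Correction k=1: B_{2}/2! · (f^{(1)}(16) − f^{(1)}(4)) = 1/12 · (0.00000 − 0.584101) = -0.0486750.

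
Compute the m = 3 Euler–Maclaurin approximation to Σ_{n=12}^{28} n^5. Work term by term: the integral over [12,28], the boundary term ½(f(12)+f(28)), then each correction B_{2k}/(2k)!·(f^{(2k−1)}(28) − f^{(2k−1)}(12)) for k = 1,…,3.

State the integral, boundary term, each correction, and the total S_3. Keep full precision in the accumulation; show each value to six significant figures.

The integral term ∫_12^28 x^5 dx = 7.98174e+07.
Endpoint term: (f(12) + f(28))/2 = (248832 + 1.72104e+07)/2 = 8.72960e+06.
Integral + boundary = 8.85470e+07.
k=1: B_{2}/(2)! × [f^{(1)}(28) − f^{(1)}(12)] = 1/12 × (3.07328e+06 − 103680) = 247467.
Partial sum through k=1: 8.87945e+07.
k=2: B_{4}/(4)! × [f^{(3)}(28) − f^{(3)}(12)] = −1/720 × (47040.0 − 8640.00) = -53.3333.
Partial sum through k=2: 8.87944e+07.
k=3: B_{6}/(6)! × [f^{(5)}(28) − f^{(5)}(12)] = 1/30240 × (120.000 − 120.000) = 0.00000.

S_3 ≈ 8.87944e+07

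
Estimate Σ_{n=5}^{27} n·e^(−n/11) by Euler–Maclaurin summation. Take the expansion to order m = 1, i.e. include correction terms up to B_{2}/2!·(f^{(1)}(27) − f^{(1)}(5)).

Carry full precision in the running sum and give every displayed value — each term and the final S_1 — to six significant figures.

The integral term ∫_5^27 x·e^(−x/11) dx = 75.8065.
Boundary: ½(f(5) + f(27)) = ½(3.17368 + 2.31936) = 2.74652.
Integral + boundary = 78.5530.
k=1: B_{2}/(2)! × [f^{(1)}(27) − f^{(1)}(5)] = 1/12 × (-0.124949 − 0.346220) = -0.0392640.

S_1 ≈ 78.5137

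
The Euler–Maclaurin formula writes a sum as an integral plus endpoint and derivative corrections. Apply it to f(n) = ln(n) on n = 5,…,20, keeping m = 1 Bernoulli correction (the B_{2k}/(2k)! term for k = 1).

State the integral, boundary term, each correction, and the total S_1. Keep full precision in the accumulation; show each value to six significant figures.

The integral term ∫_5^20 ln(x) dx = 36.8675.
½[f(5) + f(20)] = ½[1.60944 + 2.99573] = 2.30259.
Integral + boundary = 39.1700.
Correction k=1: B_{2}/2! · (f^{(1)}(20) − f^{(1)}(5)) = 1/12 · (0.0500000 − 0.200000) = -0.0125000.

S_1 ≈ 39.1575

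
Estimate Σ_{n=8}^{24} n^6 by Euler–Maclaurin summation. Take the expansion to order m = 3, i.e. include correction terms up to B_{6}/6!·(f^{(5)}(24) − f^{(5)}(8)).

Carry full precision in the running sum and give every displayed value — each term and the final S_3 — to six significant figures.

The integral term ∫_8^24 x^6 dx = 6.54911e+08.
½[f(8) + f(24)] = ½[262144 + 1.91103e+08] = 9.56826e+07.
So far: 7.50593e+08.
k=1: B_{2}/(2)! × [f^{(1)}(24) − f^{(1)}(8)] = 1/12 × (4.77757e+07 − 196608) = 3.96493e+06.
Running total after k=1: 7.54558e+08.
k=2: B_{4}/(4)! × [f^{(3)}(24) − f^{(3)}(8)] = −1/720 × (1.65888e+06 − 61440.0) = -2218.67.
Running total after k=2: 7.54556e+08.
k=3: B_{6}/(6)! × [f^{(5)}(24) − f^{(5)}(8)] = 1/30240 × (17280.0 − 5760.00) = 0.380952.

S_3 ≈ 7.54556e+08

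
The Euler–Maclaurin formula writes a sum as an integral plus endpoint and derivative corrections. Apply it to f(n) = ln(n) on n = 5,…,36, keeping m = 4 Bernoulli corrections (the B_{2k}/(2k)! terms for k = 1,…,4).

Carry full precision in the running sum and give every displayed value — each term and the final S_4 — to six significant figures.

∫_5^36 ln(x) dx evaluates to 89.9595.
Endpoint term: (f(5) + f(36))/2 = (1.60944 + 3.58352)/2 = 2.59648.
So far: 92.5560.
Correction k=1: B_{2}/2! · (f^{(1)}(36) − f^{(1)}(5)) = 1/12 · (0.0277778 − 0.200000) = -0.0143519.
Partial sum through k=1: 92.5416.
Correction k=2: B_{4}/4! · (f^{(3)}(36) − f^{(3)}(5)) = −1/720 · (4.28669e-05 − 0.0160000) = 2.21627e-05.
Partial sum through k=2: 92.5416.
Correction k=3: B_{6}/6! · (f^{(5)}(36) − f^{(5)}(5)) = 1/30240 · (3.96916e-07 − 0.00768000) = -2.53955e-07.
Partial sum through k=3: 92.5416.
Correction k=4: B_{8}/8! · (f^{(7)}(36) − f^{(7)}(5)) = −1/1209600 · (9.18787e-09 − 0.00921600) = 7.61904e-09.

S_4 ≈ 92.5416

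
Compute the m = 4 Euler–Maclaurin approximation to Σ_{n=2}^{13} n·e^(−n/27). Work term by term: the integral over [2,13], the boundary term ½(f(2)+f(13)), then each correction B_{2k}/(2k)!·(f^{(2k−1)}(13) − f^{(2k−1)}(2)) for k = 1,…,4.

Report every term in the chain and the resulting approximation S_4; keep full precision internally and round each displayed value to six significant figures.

S_4 ≈ 64.6991

Integral: ∫_2^13 x·e^(−x/27) dx = 59.7993.
½[f(2) + f(13)] = ½[1.85721 + 8.03228] = 4.94474.
Running total after boundary: 64.7441.
k=1: B_{2}/(2)! × [f^{(1)}(13) − f^{(1)}(2)] = 1/12 × (0.320376 − 0.859818) = -0.0449535.
After k=1: 64.6991.
k=2: B_{4}/(4)! × [f^{(3)}(13) − f^{(3)}(2)] = −1/720 × (0.00213458 − 0.00372706) = 2.21177e-06.
After k=2: 64.6991.
k=3: B_{6}/(6)! × [f^{(5)}(13) − f^{(5)}(2)] = 1/30240 × (5.25335e-06 − 8.60722e-06) = -1.10908e-10.
After k=3: 64.6991.
k=4: B_{8}/(8)! × [f^{(7)}(13) − f^{(7)}(2)] = −1/1209600 × (1.03959e-08 − 1.66007e-08) = 5.12961e-15.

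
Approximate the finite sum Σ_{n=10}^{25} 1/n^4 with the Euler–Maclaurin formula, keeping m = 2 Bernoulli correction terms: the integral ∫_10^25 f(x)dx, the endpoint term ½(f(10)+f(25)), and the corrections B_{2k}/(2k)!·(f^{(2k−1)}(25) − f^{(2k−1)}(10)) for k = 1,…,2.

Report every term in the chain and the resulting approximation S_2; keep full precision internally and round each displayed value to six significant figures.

Integral: ∫_10^25 1/x^4 dx = 0.000312000.
½[f(10) + f(25)] = ½[0.000100000 + 2.56000e-06] = 5.12800e-05.
So far: 0.000363280.
Order-1 term: 1/12 · (-4.09600e-07 − (-4.00000e-05)) = 3.29920e-06.
After k=1: 0.000366579.
Order-2 term: −1/720 · (-1.96608e-08 − (-1.20000e-05)) = -1.66394e-08.

S_2 ≈ 0.000366563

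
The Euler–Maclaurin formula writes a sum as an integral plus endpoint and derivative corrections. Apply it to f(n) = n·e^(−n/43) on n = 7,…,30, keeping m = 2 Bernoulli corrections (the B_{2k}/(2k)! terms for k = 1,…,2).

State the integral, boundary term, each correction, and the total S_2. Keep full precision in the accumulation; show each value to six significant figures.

S_2 ≈ 274.986

Integral: ∫_7^30 x·e^(−x/43) dx = 264.593.
Endpoint term: (f(7) + f(30))/2 = (5.94838 + 14.9322)/2 = 10.4403.
Running total after boundary: 275.033.
k=1: B_{2}/(2)! × [f^{(1)}(30) − f^{(1)}(7)] = 1/12 × (0.150480 − 0.711435) = -0.0467462.
After k=1: 274.986.
k=2: B_{4}/(4)! × [f^{(3)}(30) − f^{(3)}(7)] = −1/720 × (0.000619774 − 0.00130393) = 9.50221e-07.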